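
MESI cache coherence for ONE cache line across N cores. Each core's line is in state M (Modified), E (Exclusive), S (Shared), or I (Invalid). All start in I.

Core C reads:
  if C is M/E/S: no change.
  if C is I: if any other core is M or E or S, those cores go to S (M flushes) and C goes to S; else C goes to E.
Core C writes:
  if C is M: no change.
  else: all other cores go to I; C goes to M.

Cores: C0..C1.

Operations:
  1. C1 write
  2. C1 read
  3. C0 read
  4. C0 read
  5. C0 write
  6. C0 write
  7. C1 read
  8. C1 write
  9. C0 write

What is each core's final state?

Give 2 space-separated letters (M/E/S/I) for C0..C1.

Op 1: C1 write [C1 write: invalidate none -> C1=M] -> [I,M]
Op 2: C1 read [C1 read: already in M, no change] -> [I,M]
Op 3: C0 read [C0 read from I: others=['C1=M'] -> C0=S, others downsized to S] -> [S,S]
Op 4: C0 read [C0 read: already in S, no change] -> [S,S]
Op 5: C0 write [C0 write: invalidate ['C1=S'] -> C0=M] -> [M,I]
Op 6: C0 write [C0 write: already M (modified), no change] -> [M,I]
Op 7: C1 read [C1 read from I: others=['C0=M'] -> C1=S, others downsized to S] -> [S,S]
Op 8: C1 write [C1 write: invalidate ['C0=S'] -> C1=M] -> [I,M]
Op 9: C0 write [C0 write: invalidate ['C1=M'] -> C0=M] -> [M,I]

Answer: M I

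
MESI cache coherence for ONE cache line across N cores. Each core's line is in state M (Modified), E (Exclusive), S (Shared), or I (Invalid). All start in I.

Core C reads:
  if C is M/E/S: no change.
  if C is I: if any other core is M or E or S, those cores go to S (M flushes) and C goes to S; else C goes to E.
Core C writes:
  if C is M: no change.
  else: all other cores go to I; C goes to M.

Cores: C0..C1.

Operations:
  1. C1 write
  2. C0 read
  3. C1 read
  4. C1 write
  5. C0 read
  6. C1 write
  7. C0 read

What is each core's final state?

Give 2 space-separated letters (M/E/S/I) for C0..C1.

Op 1: C1 write [C1 write: invalidate none -> C1=M] -> [I,M]
Op 2: C0 read [C0 read from I: others=['C1=M'] -> C0=S, others downsized to S] -> [S,S]
Op 3: C1 read [C1 read: already in S, no change] -> [S,S]
Op 4: C1 write [C1 write: invalidate ['C0=S'] -> C1=M] -> [I,M]
Op 5: C0 read [C0 read from I: others=['C1=M'] -> C0=S, others downsized to S] -> [S,S]
Op 6: C1 write [C1 write: invalidate ['C0=S'] -> C1=M] -> [I,M]
Op 7: C0 read [C0 read from I: others=['C1=M'] -> C0=S, others downsized to S] -> [S,S]

Answer: S S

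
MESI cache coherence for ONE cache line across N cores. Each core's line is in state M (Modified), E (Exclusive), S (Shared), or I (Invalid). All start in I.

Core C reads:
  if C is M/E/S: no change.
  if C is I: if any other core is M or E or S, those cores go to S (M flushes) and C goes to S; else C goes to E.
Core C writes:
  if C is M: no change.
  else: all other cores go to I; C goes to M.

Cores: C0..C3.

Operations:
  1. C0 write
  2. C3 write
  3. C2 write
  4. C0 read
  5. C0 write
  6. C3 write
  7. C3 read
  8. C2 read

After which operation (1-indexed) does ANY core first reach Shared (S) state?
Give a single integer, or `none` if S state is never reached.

Op 1: C0 write [C0 write: invalidate none -> C0=M] -> [M,I,I,I]
Op 2: C3 write [C3 write: invalidate ['C0=M'] -> C3=M] -> [I,I,I,M]
Op 3: C2 write [C2 write: invalidate ['C3=M'] -> C2=M] -> [I,I,M,I]
Op 4: C0 read [C0 read from I: others=['C2=M'] -> C0=S, others downsized to S] -> [S,I,S,I]
  -> First S state at op 4; remaining ops need not be traced.

Answer: 4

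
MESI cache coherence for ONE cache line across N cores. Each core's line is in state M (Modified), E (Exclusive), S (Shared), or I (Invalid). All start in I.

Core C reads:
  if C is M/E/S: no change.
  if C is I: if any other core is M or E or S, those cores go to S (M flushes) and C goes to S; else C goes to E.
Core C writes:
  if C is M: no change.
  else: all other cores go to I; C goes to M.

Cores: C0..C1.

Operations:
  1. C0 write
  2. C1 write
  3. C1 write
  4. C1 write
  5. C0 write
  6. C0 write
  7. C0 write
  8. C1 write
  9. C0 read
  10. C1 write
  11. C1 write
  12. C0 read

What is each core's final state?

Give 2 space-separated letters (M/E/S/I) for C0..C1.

Answer: S S

Derivation:
Op 1: C0 write [C0 write: invalidate none -> C0=M] -> [M,I]
Op 2: C1 write [C1 write: invalidate ['C0=M'] -> C1=M] -> [I,M]
Op 3: C1 write [C1 write: already M (modified), no change] -> [I,M]
Op 4: C1 write [C1 write: already M (modified), no change] -> [I,M]
Op 5: C0 write [C0 write: invalidate ['C1=M'] -> C0=M] -> [M,I]
Op 6: C0 write [C0 write: already M (modified), no change] -> [M,I]
Op 7: C0 write [C0 write: already M (modified), no change] -> [M,I]
Op 8: C1 write [C1 write: invalidate ['C0=M'] -> C1=M] -> [I,M]
Op 9: C0 read [C0 read from I: others=['C1=M'] -> C0=S, others downsized to S] -> [S,S]
Op 10: C1 write [C1 write: invalidate ['C0=S'] -> C1=M] -> [I,M]
Op 11: C1 write [C1 write: already M (modified), no change] -> [I,M]
Op 12: C0 read [C0 read from I: others=['C1=M'] -> C0=S, others downsized to S] -> [S,S]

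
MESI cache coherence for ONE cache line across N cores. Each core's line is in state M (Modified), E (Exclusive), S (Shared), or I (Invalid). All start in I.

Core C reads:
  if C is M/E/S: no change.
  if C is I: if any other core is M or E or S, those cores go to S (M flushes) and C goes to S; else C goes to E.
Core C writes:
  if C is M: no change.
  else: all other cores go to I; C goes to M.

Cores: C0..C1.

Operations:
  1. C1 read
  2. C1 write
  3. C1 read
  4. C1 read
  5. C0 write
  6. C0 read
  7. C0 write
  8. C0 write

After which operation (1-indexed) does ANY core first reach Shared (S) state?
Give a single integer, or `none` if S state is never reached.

Op 1: C1 read [C1 read from I: no other sharers -> C1=E (exclusive)] -> [I,E]
Op 2: C1 write [C1 write: invalidate none -> C1=M] -> [I,M]
Op 3: C1 read [C1 read: already in M, no change] -> [I,M]
Op 4: C1 read [C1 read: already in M, no change] -> [I,M]
Op 5: C0 write [C0 write: invalidate ['C1=M'] -> C0=M] -> [M,I]
Op 6: C0 read [C0 read: already in M, no change] -> [M,I]
Op 7: C0 write [C0 write: already M (modified), no change] -> [M,I]
Op 8: C0 write [C0 write: already M (modified), no change] -> [M,I]
S state never reached in this sequence.

Answer: none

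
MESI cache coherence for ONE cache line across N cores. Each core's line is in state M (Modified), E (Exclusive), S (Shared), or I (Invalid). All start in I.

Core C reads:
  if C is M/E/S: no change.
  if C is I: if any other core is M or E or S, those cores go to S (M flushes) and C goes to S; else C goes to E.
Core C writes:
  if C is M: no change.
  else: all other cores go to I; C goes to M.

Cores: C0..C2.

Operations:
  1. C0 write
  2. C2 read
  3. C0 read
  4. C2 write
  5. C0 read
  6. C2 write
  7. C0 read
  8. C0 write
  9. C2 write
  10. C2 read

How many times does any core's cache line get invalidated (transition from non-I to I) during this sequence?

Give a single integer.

Answer: 4

Derivation:
Op 1: C0 write [C0 write: invalidate none -> C0=M] -> [M,I,I] (invalidations this op: 0; running total: 0)
Op 2: C2 read [C2 read from I: others=['C0=M'] -> C2=S, others downsized to S] -> [S,I,S] (invalidations this op: 0; running total: 0)
Op 3: C0 read [C0 read: already in S, no change] -> [S,I,S] (invalidations this op: 0; running total: 0)
Op 4: C2 write [C2 write: invalidate ['C0=S'] -> C2=M] -> [I,I,M] (invalidations this op: 1; running total: 1)
Op 5: C0 read [C0 read from I: others=['C2=M'] -> C0=S, others downsized to S] -> [S,I,S] (invalidations this op: 0; running total: 1)
Op 6: C2 write [C2 write: invalidate ['C0=S'] -> C2=M] -> [I,I,M] (invalidations this op: 1; running total: 2)
Op 7: C0 read [C0 read from I: others=['C2=M'] -> C0=S, others downsized to S] -> [S,I,S] (invalidations this op: 0; running total: 2)
Op 8: C0 write [C0 write: invalidate ['C2=S'] -> C0=M] -> [M,I,I] (invalidations this op: 1; running total: 3)
Op 9: C2 write [C2 write: invalidate ['C0=M'] -> C2=M] -> [I,I,M] (invalidations this op: 1; running total: 4)
Op 10: C2 read [C2 read: already in M, no change] -> [I,I,M] (invalidations this op: 0; running total: 4)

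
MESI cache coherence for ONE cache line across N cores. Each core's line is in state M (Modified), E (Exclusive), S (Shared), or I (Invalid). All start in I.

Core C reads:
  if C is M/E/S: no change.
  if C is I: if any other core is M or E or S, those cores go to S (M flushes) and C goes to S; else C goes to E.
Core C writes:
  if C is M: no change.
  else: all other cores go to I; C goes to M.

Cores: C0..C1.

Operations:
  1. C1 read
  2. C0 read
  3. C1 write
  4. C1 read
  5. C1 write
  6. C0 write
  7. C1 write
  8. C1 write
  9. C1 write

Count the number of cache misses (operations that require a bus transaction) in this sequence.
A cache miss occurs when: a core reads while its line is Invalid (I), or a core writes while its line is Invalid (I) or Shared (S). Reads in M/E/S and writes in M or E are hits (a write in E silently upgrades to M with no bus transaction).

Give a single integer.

Answer: 5

Derivation:
Op 1: C1 read [C1 read from I: no other sharers -> C1=E (exclusive)] -> [I,E] [MISS #1: read from I]
Op 2: C0 read [C0 read from I: others=['C1=E'] -> C0=S, others downsized to S] -> [S,S] [MISS #2: read from I]
Op 3: C1 write [C1 write: invalidate ['C0=S'] -> C1=M] -> [I,M] [MISS #3: write from S]
Op 4: C1 read [C1 read: already in M, no change] -> [I,M] [hit: read from M]
Op 5: C1 write [C1 write: already M (modified), no change] -> [I,M] [hit: write from M]
Op 6: C0 write [C0 write: invalidate ['C1=M'] -> C0=M] -> [M,I] [MISS #4: write from I]
Op 7: C1 write [C1 write: invalidate ['C0=M'] -> C1=M] -> [I,M] [MISS #5: write from I]
Op 8: C1 write [C1 write: already M (modified), no change] -> [I,M] [hit: write from M]
Op 9: C1 write [C1 write: already M (modified), no change] -> [I,M] [hit: write from M]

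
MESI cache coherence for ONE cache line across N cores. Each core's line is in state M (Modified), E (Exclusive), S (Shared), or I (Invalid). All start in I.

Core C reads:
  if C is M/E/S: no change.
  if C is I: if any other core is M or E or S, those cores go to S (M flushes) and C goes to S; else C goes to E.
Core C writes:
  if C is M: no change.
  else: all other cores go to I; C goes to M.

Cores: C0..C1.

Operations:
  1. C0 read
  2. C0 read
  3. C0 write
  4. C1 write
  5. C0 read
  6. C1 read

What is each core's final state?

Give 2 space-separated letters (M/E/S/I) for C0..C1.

Answer: S S

Derivation:
Op 1: C0 read [C0 read from I: no other sharers -> C0=E (exclusive)] -> [E,I]
Op 2: C0 read [C0 read: already in E, no change] -> [E,I]
Op 3: C0 write [C0 write: invalidate none -> C0=M] -> [M,I]
Op 4: C1 write [C1 write: invalidate ['C0=M'] -> C1=M] -> [I,M]
Op 5: C0 read [C0 read from I: others=['C1=M'] -> C0=S, others downsized to S] -> [S,S]
Op 6: C1 read [C1 read: already in S, no change] -> [S,S]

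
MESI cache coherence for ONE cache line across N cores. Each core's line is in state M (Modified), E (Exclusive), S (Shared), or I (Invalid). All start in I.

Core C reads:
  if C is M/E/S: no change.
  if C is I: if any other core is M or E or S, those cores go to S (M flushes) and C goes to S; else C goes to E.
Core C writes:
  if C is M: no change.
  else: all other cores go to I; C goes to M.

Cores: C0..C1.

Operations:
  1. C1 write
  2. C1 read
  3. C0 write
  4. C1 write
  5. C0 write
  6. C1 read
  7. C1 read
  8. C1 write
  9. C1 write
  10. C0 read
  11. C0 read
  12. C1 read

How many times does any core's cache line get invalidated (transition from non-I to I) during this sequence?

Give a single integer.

Answer: 4

Derivation:
Op 1: C1 write [C1 write: invalidate none -> C1=M] -> [I,M] (invalidations this op: 0; running total: 0)
Op 2: C1 read [C1 read: already in M, no change] -> [I,M] (invalidations this op: 0; running total: 0)
Op 3: C0 write [C0 write: invalidate ['C1=M'] -> C0=M] -> [M,I] (invalidations this op: 1; running total: 1)
Op 4: C1 write [C1 write: invalidate ['C0=M'] -> C1=M] -> [I,M] (invalidations this op: 1; running total: 2)
Op 5: C0 write [C0 write: invalidate ['C1=M'] -> C0=M] -> [M,I] (invalidations this op: 1; running total: 3)
Op 6: C1 read [C1 read from I: others=['C0=M'] -> C1=S, others downsized to S] -> [S,S] (invalidations this op: 0; running total: 3)
Op 7: C1 read [C1 read: already in S, no change] -> [S,S] (invalidations this op: 0; running total: 3)
Op 8: C1 write [C1 write: invalidate ['C0=S'] -> C1=M] -> [I,M] (invalidations this op: 1; running total: 4)
Op 9: C1 write [C1 write: already M (modified), no change] -> [I,M] (invalidations this op: 0; running total: 4)
Op 10: C0 read [C0 read from I: others=['C1=M'] -> C0=S, others downsized to S] -> [S,S] (invalidations this op: 0; running total: 4)
Op 11: C0 read [C0 read: already in S, no change] -> [S,S] (invalidations this op: 0; running total: 4)
Op 12: C1 read [C1 read: already in S, no change] -> [S,S] (invalidations this op: 0; running total: 4)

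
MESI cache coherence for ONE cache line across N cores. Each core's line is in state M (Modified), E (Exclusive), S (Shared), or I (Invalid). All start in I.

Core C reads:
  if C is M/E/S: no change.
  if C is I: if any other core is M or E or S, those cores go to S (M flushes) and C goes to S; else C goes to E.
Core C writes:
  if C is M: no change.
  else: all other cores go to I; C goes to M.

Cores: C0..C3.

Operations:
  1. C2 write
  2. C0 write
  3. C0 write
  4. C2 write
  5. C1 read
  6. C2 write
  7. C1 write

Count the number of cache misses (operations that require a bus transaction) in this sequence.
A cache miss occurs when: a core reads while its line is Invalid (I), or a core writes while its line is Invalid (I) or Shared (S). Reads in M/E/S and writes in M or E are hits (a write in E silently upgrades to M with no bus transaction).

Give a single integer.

Answer: 6

Derivation:
Op 1: C2 write [C2 write: invalidate none -> C2=M] -> [I,I,M,I] [MISS #1: write from I]
Op 2: C0 write [C0 write: invalidate ['C2=M'] -> C0=M] -> [M,I,I,I] [MISS #2: write from I]
Op 3: C0 write [C0 write: already M (modified), no change] -> [M,I,I,I] [hit: write from M]
Op 4: C2 write [C2 write: invalidate ['C0=M'] -> C2=M] -> [I,I,M,I] [MISS #3: write from I]
Op 5: C1 read [C1 read from I: others=['C2=M'] -> C1=S, others downsized to S] -> [I,S,S,I] [MISS #4: read from I]
Op 6: C2 write [C2 write: invalidate ['C1=S'] -> C2=M] -> [I,I,M,I] [MISS #5: write from S]
Op 7: C1 write [C1 write: invalidate ['C2=M'] -> C1=M] -> [I,M,I,I] [MISS #6: write from I]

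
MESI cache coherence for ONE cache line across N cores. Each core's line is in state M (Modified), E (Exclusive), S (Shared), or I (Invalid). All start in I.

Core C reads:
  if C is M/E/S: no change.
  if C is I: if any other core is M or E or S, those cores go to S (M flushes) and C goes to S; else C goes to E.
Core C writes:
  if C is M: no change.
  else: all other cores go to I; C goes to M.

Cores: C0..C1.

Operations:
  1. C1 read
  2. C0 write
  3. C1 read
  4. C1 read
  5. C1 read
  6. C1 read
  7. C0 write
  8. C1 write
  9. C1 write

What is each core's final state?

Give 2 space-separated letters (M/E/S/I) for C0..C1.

Answer: I M

Derivation:
Op 1: C1 read [C1 read from I: no other sharers -> C1=E (exclusive)] -> [I,E]
Op 2: C0 write [C0 write: invalidate ['C1=E'] -> C0=M] -> [M,I]
Op 3: C1 read [C1 read from I: others=['C0=M'] -> C1=S, others downsized to S] -> [S,S]
Op 4: C1 read [C1 read: already in S, no change] -> [S,S]
Op 5: C1 read [C1 read: already in S, no change] -> [S,S]
Op 6: C1 read [C1 read: already in S, no change] -> [S,S]
Op 7: C0 write [C0 write: invalidate ['C1=S'] -> C0=M] -> [M,I]
Op 8: C1 write [C1 write: invalidate ['C0=M'] -> C1=M] -> [I,M]
Op 9: C1 write [C1 write: already M (modified), no change] -> [I,M]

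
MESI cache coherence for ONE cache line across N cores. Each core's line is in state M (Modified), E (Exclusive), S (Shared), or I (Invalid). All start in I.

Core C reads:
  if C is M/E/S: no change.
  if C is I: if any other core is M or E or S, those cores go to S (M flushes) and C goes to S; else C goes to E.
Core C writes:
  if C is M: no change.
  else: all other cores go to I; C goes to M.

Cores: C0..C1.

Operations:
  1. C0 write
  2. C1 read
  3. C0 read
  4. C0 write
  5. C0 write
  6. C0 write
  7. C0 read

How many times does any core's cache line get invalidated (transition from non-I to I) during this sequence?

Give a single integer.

Op 1: C0 write [C0 write: invalidate none -> C0=M] -> [M,I] (invalidations this op: 0; running total: 0)
Op 2: C1 read [C1 read from I: others=['C0=M'] -> C1=S, others downsized to S] -> [S,S] (invalidations this op: 0; running total: 0)
Op 3: C0 read [C0 read: already in S, no change] -> [S,S] (invalidations this op: 0; running total: 0)
Op 4: C0 write [C0 write: invalidate ['C1=S'] -> C0=M] -> [M,I] (invalidations this op: 1; running total: 1)
Op 5: C0 write [C0 write: already M (modified), no change] -> [M,I] (invalidations this op: 0; running total: 1)
Op 6: C0 write [C0 write: already M (modified), no change] -> [M,I] (invalidations this op: 0; running total: 1)
Op 7: C0 read [C0 read: already in M, no change] -> [M,I] (invalidations this op: 0; running total: 1)

Answer: 1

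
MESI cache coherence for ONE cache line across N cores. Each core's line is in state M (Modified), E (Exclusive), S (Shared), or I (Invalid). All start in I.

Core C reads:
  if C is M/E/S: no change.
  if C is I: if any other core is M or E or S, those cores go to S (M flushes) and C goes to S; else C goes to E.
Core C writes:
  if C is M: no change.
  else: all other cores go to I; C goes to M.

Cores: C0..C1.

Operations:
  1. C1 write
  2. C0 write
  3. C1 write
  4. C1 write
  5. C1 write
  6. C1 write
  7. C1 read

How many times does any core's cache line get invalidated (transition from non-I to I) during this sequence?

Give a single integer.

Answer: 2

Derivation:
Op 1: C1 write [C1 write: invalidate none -> C1=M] -> [I,M] (invalidations this op: 0; running total: 0)
Op 2: C0 write [C0 write: invalidate ['C1=M'] -> C0=M] -> [M,I] (invalidations this op: 1; running total: 1)
Op 3: C1 write [C1 write: invalidate ['C0=M'] -> C1=M] -> [I,M] (invalidations this op: 1; running total: 2)
Op 4: C1 write [C1 write: already M (modified), no change] -> [I,M] (invalidations this op: 0; running total: 2)
Op 5: C1 write [C1 write: already M (modified), no change] -> [I,M] (invalidations this op: 0; running total: 2)
Op 6: C1 write [C1 write: already M (modified), no change] -> [I,M] (invalidations this op: 0; running total: 2)
Op 7: C1 read [C1 read: already in M, no change] -> [I,M] (invalidations this op: 0; running total: 2)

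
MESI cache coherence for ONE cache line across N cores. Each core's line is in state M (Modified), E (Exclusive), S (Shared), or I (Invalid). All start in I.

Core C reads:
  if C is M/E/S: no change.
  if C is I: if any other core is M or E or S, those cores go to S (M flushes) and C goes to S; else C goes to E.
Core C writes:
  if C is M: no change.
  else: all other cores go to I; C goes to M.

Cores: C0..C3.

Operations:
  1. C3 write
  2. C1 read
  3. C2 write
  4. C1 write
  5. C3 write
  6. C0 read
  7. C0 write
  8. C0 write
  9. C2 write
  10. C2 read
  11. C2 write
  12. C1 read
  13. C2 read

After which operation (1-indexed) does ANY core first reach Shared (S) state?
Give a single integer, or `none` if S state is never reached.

Answer: 2

Derivation:
Op 1: C3 write [C3 write: invalidate none -> C3=M] -> [I,I,I,M]
Op 2: C1 read [C1 read from I: others=['C3=M'] -> C1=S, others downsized to S] -> [I,S,I,S]
  -> First S state at op 2; remaining ops need not be traced.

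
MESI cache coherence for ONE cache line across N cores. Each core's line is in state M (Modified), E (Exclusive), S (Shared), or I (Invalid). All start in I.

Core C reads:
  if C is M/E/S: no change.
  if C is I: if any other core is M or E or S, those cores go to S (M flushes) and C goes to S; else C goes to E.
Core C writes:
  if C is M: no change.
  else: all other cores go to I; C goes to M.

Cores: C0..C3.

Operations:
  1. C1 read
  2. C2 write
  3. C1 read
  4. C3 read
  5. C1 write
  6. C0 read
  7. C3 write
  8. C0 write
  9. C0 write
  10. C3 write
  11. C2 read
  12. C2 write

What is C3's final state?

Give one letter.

Answer: I

Derivation:
Op 1: C1 read [C1 read from I: no other sharers -> C1=E (exclusive)] -> [I,E,I,I]
Op 2: C2 write [C2 write: invalidate ['C1=E'] -> C2=M] -> [I,I,M,I]
Op 3: C1 read [C1 read from I: others=['C2=M'] -> C1=S, others downsized to S] -> [I,S,S,I]
Op 4: C3 read [C3 read from I: others=['C1=S', 'C2=S'] -> C3=S, others downsized to S] -> [I,S,S,S]
Op 5: C1 write [C1 write: invalidate ['C2=S', 'C3=S'] -> C1=M] -> [I,M,I,I]
Op 6: C0 read [C0 read from I: others=['C1=M'] -> C0=S, others downsized to S] -> [S,S,I,I]
Op 7: C3 write [C3 write: invalidate ['C0=S', 'C1=S'] -> C3=M] -> [I,I,I,M]
Op 8: C0 write [C0 write: invalidate ['C3=M'] -> C0=M] -> [M,I,I,I]
Op 9: C0 write [C0 write: already M (modified), no change] -> [M,I,I,I]
Op 10: C3 write [C3 write: invalidate ['C0=M'] -> C3=M] -> [I,I,I,M]
Op 11: C2 read [C2 read from I: others=['C3=M'] -> C2=S, others downsized to S] -> [I,I,S,S]
Op 12: C2 write [C2 write: invalidate ['C3=S'] -> C2=M] -> [I,I,M,I]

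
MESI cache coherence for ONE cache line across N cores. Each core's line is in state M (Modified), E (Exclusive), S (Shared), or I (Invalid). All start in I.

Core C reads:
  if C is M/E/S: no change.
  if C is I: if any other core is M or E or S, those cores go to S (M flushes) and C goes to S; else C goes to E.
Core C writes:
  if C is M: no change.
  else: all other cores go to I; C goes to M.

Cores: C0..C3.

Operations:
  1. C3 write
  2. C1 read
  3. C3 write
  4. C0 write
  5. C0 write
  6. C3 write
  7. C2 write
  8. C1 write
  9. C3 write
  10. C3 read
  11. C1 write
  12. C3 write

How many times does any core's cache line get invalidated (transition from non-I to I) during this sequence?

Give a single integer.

Answer: 8

Derivation:
Op 1: C3 write [C3 write: invalidate none -> C3=M] -> [I,I,I,M] (invalidations this op: 0; running total: 0)
Op 2: C1 read [C1 read from I: others=['C3=M'] -> C1=S, others downsized to S] -> [I,S,I,S] (invalidations this op: 0; running total: 0)
Op 3: C3 write [C3 write: invalidate ['C1=S'] -> C3=M] -> [I,I,I,M] (invalidations this op: 1; running total: 1)
Op 4: C0 write [C0 write: invalidate ['C3=M'] -> C0=M] -> [M,I,I,I] (invalidations this op: 1; running total: 2)
Op 5: C0 write [C0 write: already M (modified), no change] -> [M,I,I,I] (invalidations this op: 0; running total: 2)
Op 6: C3 write [C3 write: invalidate ['C0=M'] -> C3=M] -> [I,I,I,M] (invalidations this op: 1; running total: 3)
Op 7: C2 write [C2 write: invalidate ['C3=M'] -> C2=M] -> [I,I,M,I] (invalidations this op: 1; running total: 4)
Op 8: C1 write [C1 write: invalidate ['C2=M'] -> C1=M] -> [I,M,I,I] (invalidations this op: 1; running total: 5)
Op 9: C3 write [C3 write: invalidate ['C1=M'] -> C3=M] -> [I,I,I,M] (invalidations this op: 1; running total: 6)
Op 10: C3 read [C3 read: already in M, no change] -> [I,I,I,M] (invalidations this op: 0; running total: 6)
Op 11: C1 write [C1 write: invalidate ['C3=M'] -> C1=M] -> [I,M,I,I] (invalidations this op: 1; running total: 7)
Op 12: C3 write [C3 write: invalidate ['C1=M'] -> C3=M] -> [I,I,I,M] (invalidations this op: 1; running total: 8)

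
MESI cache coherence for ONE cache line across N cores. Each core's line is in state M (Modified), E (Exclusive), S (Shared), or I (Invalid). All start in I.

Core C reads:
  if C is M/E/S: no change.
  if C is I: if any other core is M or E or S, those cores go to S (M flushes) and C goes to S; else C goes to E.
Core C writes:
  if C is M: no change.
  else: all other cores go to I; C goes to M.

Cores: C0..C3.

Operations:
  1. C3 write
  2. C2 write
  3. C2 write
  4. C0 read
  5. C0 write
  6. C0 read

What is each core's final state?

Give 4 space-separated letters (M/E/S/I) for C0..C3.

Op 1: C3 write [C3 write: invalidate none -> C3=M] -> [I,I,I,M]
Op 2: C2 write [C2 write: invalidate ['C3=M'] -> C2=M] -> [I,I,M,I]
Op 3: C2 write [C2 write: already M (modified), no change] -> [I,I,M,I]
Op 4: C0 read [C0 read from I: others=['C2=M'] -> C0=S, others downsized to S] -> [S,I,S,I]
Op 5: C0 write [C0 write: invalidate ['C2=S'] -> C0=M] -> [M,I,I,I]
Op 6: C0 read [C0 read: already in M, no change] -> [M,I,I,I]

Answer: M I I I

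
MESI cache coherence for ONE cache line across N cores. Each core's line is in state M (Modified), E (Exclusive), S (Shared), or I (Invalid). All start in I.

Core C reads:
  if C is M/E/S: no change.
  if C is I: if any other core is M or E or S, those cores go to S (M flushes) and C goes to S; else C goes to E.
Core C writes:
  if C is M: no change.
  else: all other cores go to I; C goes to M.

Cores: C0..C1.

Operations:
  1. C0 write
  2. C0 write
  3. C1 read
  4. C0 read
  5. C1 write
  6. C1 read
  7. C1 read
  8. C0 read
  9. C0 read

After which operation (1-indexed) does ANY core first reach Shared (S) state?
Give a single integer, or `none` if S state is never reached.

Op 1: C0 write [C0 write: invalidate none -> C0=M] -> [M,I]
Op 2: C0 write [C0 write: already M (modified), no change] -> [M,I]
Op 3: C1 read [C1 read from I: others=['C0=M'] -> C1=S, others downsized to S] -> [S,S]
  -> First S state at op 3; remaining ops need not be traced.

Answer: 3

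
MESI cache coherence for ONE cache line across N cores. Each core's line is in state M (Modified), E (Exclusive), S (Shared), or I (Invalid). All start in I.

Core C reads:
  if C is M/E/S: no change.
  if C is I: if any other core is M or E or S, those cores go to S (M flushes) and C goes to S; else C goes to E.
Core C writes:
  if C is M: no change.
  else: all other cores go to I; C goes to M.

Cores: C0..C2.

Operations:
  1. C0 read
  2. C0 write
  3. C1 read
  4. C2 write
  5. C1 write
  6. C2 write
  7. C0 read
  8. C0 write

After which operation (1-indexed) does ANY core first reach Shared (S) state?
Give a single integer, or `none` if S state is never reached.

Answer: 3

Derivation:
Op 1: C0 read [C0 read from I: no other sharers -> C0=E (exclusive)] -> [E,I,I]
Op 2: C0 write [C0 write: invalidate none -> C0=M] -> [M,I,I]
Op 3: C1 read [C1 read from I: others=['C0=M'] -> C1=S, others downsized to S] -> [S,S,I]
  -> First S state at op 3; remaining ops need not be traced.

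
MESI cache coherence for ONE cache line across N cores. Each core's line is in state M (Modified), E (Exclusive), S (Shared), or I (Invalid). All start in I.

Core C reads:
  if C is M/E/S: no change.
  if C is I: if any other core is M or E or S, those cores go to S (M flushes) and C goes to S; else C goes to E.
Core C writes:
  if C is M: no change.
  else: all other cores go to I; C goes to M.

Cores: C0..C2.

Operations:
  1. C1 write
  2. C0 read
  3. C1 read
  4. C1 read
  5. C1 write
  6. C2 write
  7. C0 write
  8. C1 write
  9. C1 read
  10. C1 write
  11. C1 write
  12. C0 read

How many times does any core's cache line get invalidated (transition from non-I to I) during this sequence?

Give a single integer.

Op 1: C1 write [C1 write: invalidate none -> C1=M] -> [I,M,I] (invalidations this op: 0; running total: 0)
Op 2: C0 read [C0 read from I: others=['C1=M'] -> C0=S, others downsized to S] -> [S,S,I] (invalidations this op: 0; running total: 0)
Op 3: C1 read [C1 read: already in S, no change] -> [S,S,I] (invalidations this op: 0; running total: 0)
Op 4: C1 read [C1 read: already in S, no change] -> [S,S,I] (invalidations this op: 0; running total: 0)
Op 5: C1 write [C1 write: invalidate ['C0=S'] -> C1=M] -> [I,M,I] (invalidations this op: 1; running total: 1)
Op 6: C2 write [C2 write: invalidate ['C1=M'] -> C2=M] -> [I,I,M] (invalidations this op: 1; running total: 2)
Op 7: C0 write [C0 write: invalidate ['C2=M'] -> C0=M] -> [M,I,I] (invalidations this op: 1; running total: 3)
Op 8: C1 write [C1 write: invalidate ['C0=M'] -> C1=M] -> [I,M,I] (invalidations this op: 1; running total: 4)
Op 9: C1 read [C1 read: already in M, no change] -> [I,M,I] (invalidations this op: 0; running total: 4)
Op 10: C1 write [C1 write: already M (modified), no change] -> [I,M,I] (invalidations this op: 0; running total: 4)
Op 11: C1 write [C1 write: already M (modified), no change] -> [I,M,I] (invalidations this op: 0; running total: 4)
Op 12: C0 read [C0 read from I: others=['C1=M'] -> C0=S, others downsized to S] -> [S,S,I] (invalidations this op: 0; running total: 4)

Answer: 4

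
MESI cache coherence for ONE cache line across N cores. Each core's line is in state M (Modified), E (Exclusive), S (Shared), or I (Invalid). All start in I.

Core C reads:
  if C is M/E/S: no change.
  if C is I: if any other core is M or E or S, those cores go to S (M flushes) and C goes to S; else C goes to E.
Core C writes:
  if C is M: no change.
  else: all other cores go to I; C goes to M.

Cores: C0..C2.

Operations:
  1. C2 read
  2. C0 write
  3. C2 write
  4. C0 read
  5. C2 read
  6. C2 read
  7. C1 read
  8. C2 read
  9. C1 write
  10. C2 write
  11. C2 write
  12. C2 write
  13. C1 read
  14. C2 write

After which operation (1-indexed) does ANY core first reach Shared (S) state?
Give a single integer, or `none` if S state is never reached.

Answer: 4

Derivation:
Op 1: C2 read [C2 read from I: no other sharers -> C2=E (exclusive)] -> [I,I,E]
Op 2: C0 write [C0 write: invalidate ['C2=E'] -> C0=M] -> [M,I,I]
Op 3: C2 write [C2 write: invalidate ['C0=M'] -> C2=M] -> [I,I,M]
Op 4: C0 read [C0 read from I: others=['C2=M'] -> C0=S, others downsized to S] -> [S,I,S]
  -> First S state at op 4; remaining ops need not be traced.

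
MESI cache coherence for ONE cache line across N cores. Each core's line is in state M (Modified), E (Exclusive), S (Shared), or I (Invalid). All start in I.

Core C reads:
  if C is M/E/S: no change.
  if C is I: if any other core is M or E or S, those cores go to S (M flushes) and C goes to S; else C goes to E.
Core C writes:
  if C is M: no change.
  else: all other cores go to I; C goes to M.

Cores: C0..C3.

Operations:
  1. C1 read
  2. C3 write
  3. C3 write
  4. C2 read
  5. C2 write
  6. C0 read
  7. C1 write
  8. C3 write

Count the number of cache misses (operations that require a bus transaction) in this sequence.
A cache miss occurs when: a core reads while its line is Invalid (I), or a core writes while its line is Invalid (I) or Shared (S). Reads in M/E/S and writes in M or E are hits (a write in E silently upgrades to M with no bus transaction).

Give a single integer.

Op 1: C1 read [C1 read from I: no other sharers -> C1=E (exclusive)] -> [I,E,I,I] [MISS #1: read from I]
Op 2: C3 write [C3 write: invalidate ['C1=E'] -> C3=M] -> [I,I,I,M] [MISS #2: write from I]
Op 3: C3 write [C3 write: already M (modified), no change] -> [I,I,I,M] [hit: write from M]
Op 4: C2 read [C2 read from I: others=['C3=M'] -> C2=S, others downsized to S] -> [I,I,S,S] [MISS #3: read from I]
Op 5: C2 write [C2 write: invalidate ['C3=S'] -> C2=M] -> [I,I,M,I] [MISS #4: write from S]
Op 6: C0 read [C0 read from I: others=['C2=M'] -> C0=S, others downsized to S] -> [S,I,S,I] [MISS #5: read from I]
Op 7: C1 write [C1 write: invalidate ['C0=S', 'C2=S'] -> C1=M] -> [I,M,I,I] [MISS #6: write from I]
Op 8: C3 write [C3 write: invalidate ['C1=M'] -> C3=M] -> [I,I,I,M] [MISS #7: write from I]

Answer: 7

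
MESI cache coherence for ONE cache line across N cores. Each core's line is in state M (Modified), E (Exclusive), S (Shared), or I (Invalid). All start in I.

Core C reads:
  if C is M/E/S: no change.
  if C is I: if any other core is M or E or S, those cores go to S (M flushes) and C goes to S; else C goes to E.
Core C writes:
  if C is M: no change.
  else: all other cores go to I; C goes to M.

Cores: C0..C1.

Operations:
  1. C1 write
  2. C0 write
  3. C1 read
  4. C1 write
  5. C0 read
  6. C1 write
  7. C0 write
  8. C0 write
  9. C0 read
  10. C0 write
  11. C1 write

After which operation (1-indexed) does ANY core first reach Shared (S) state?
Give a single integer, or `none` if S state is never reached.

Answer: 3

Derivation:
Op 1: C1 write [C1 write: invalidate none -> C1=M] -> [I,M]
Op 2: C0 write [C0 write: invalidate ['C1=M'] -> C0=M] -> [M,I]
Op 3: C1 read [C1 read from I: others=['C0=M'] -> C1=S, others downsized to S] -> [S,S]
  -> First S state at op 3; remaining ops need not be traced.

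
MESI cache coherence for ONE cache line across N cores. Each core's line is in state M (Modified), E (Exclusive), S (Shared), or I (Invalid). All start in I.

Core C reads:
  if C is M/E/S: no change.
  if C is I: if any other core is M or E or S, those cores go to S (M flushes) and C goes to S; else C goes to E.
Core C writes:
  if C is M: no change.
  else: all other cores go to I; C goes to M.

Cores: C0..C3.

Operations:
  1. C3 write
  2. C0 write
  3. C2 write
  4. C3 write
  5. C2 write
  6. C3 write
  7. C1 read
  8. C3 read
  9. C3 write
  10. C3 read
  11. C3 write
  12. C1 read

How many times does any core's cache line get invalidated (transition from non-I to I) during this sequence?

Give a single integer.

Answer: 6

Derivation:
Op 1: C3 write [C3 write: invalidate none -> C3=M] -> [I,I,I,M] (invalidations this op: 0; running total: 0)
Op 2: C0 write [C0 write: invalidate ['C3=M'] -> C0=M] -> [M,I,I,I] (invalidations this op: 1; running total: 1)
Op 3: C2 write [C2 write: invalidate ['C0=M'] -> C2=M] -> [I,I,M,I] (invalidations this op: 1; running total: 2)
Op 4: C3 write [C3 write: invalidate ['C2=M'] -> C3=M] -> [I,I,I,M] (invalidations this op: 1; running total: 3)
Op 5: C2 write [C2 write: invalidate ['C3=M'] -> C2=M] -> [I,I,M,I] (invalidations this op: 1; running total: 4)
Op 6: C3 write [C3 write: invalidate ['C2=M'] -> C3=M] -> [I,I,I,M] (invalidations this op: 1; running total: 5)
Op 7: C1 read [C1 read from I: others=['C3=M'] -> C1=S, others downsized to S] -> [I,S,I,S] (invalidations this op: 0; running total: 5)
Op 8: C3 read [C3 read: already in S, no change] -> [I,S,I,S] (invalidations this op: 0; running total: 5)
Op 9: C3 write [C3 write: invalidate ['C1=S'] -> C3=M] -> [I,I,I,M] (invalidations this op: 1; running total: 6)
Op 10: C3 read [C3 read: already in M, no change] -> [I,I,I,M] (invalidations this op: 0; running total: 6)
Op 11: C3 write [C3 write: already M (modified), no change] -> [I,I,I,M] (invalidations this op: 0; running total: 6)
Op 12: C1 read [C1 read from I: others=['C3=M'] -> C1=S, others downsized to S] -> [I,S,I,S] (invalidations this op: 0; running total: 6)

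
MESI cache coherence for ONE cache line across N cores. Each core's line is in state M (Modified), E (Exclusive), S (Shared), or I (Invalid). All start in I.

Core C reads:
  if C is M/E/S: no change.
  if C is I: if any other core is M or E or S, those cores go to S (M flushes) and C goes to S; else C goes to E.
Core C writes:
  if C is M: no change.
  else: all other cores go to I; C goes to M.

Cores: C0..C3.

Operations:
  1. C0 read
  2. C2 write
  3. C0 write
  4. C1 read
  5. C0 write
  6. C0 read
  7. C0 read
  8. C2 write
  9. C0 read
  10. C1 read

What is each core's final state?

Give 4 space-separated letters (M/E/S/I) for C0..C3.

Op 1: C0 read [C0 read from I: no other sharers -> C0=E (exclusive)] -> [E,I,I,I]
Op 2: C2 write [C2 write: invalidate ['C0=E'] -> C2=M] -> [I,I,M,I]
Op 3: C0 write [C0 write: invalidate ['C2=M'] -> C0=M] -> [M,I,I,I]
Op 4: C1 read [C1 read from I: others=['C0=M'] -> C1=S, others downsized to S] -> [S,S,I,I]
Op 5: C0 write [C0 write: invalidate ['C1=S'] -> C0=M] -> [M,I,I,I]
Op 6: C0 read [C0 read: already in M, no change] -> [M,I,I,I]
Op 7: C0 read [C0 read: already in M, no change] -> [M,I,I,I]
Op 8: C2 write [C2 write: invalidate ['C0=M'] -> C2=M] -> [I,I,M,I]
Op 9: C0 read [C0 read from I: others=['C2=M'] -> C0=S, others downsized to S] -> [S,I,S,I]
Op 10: C1 read [C1 read from I: others=['C0=S', 'C2=S'] -> C1=S, others downsized to S] -> [S,S,S,I]

Answer: S S S I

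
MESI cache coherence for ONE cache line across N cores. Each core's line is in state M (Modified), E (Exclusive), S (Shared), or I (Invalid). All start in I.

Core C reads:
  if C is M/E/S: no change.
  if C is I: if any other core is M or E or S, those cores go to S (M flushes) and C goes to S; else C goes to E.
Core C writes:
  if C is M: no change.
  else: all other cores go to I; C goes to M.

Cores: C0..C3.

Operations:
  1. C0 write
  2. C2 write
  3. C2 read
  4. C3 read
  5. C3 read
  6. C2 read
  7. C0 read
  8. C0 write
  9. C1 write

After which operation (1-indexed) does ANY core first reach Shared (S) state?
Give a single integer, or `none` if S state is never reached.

Op 1: C0 write [C0 write: invalidate none -> C0=M] -> [M,I,I,I]
Op 2: C2 write [C2 write: invalidate ['C0=M'] -> C2=M] -> [I,I,M,I]
Op 3: C2 read [C2 read: already in M, no change] -> [I,I,M,I]
Op 4: C3 read [C3 read from I: others=['C2=M'] -> C3=S, others downsized to S] -> [I,I,S,S]
  -> First S state at op 4; remaining ops need not be traced.

Answer: 4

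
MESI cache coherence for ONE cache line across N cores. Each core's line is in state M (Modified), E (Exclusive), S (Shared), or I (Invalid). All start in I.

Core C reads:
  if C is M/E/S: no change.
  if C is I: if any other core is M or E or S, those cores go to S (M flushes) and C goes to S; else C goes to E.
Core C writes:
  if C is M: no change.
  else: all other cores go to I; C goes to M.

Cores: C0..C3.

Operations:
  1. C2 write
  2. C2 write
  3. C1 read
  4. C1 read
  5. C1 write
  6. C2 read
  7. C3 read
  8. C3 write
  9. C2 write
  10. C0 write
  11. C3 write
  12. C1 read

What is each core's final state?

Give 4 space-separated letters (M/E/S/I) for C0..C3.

Op 1: C2 write [C2 write: invalidate none -> C2=M] -> [I,I,M,I]
Op 2: C2 write [C2 write: already M (modified), no change] -> [I,I,M,I]
Op 3: C1 read [C1 read from I: others=['C2=M'] -> C1=S, others downsized to S] -> [I,S,S,I]
Op 4: C1 read [C1 read: already in S, no change] -> [I,S,S,I]
Op 5: C1 write [C1 write: invalidate ['C2=S'] -> C1=M] -> [I,M,I,I]
Op 6: C2 read [C2 read from I: others=['C1=M'] -> C2=S, others downsized to S] -> [I,S,S,I]
Op 7: C3 read [C3 read from I: others=['C1=S', 'C2=S'] -> C3=S, others downsized to S] -> [I,S,S,S]
Op 8: C3 write [C3 write: invalidate ['C1=S', 'C2=S'] -> C3=M] -> [I,I,I,M]
Op 9: C2 write [C2 write: invalidate ['C3=M'] -> C2=M] -> [I,I,M,I]
Op 10: C0 write [C0 write: invalidate ['C2=M'] -> C0=M] -> [M,I,I,I]
Op 11: C3 write [C3 write: invalidate ['C0=M'] -> C3=M] -> [I,I,I,M]
Op 12: C1 read [C1 read from I: others=['C3=M'] -> C1=S, others downsized to S] -> [I,S,I,S]

Answer: I S I S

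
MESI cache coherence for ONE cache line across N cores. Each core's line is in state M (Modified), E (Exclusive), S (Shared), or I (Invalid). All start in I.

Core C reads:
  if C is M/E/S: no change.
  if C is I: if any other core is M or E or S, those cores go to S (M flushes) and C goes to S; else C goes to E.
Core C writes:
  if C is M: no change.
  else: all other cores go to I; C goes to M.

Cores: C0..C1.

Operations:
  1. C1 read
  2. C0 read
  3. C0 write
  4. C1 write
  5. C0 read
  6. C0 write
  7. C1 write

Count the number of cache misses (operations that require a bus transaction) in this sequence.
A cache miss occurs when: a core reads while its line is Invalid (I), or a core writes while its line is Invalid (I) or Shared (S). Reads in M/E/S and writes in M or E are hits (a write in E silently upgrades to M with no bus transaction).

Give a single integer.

Op 1: C1 read [C1 read from I: no other sharers -> C1=E (exclusive)] -> [I,E] [MISS #1: read from I]
Op 2: C0 read [C0 read from I: others=['C1=E'] -> C0=S, others downsized to S] -> [S,S] [MISS #2: read from I]
Op 3: C0 write [C0 write: invalidate ['C1=S'] -> C0=M] -> [M,I] [MISS #3: write from S]
Op 4: C1 write [C1 write: invalidate ['C0=M'] -> C1=M] -> [I,M] [MISS #4: write from I]
Op 5: C0 read [C0 read from I: others=['C1=M'] -> C0=S, others downsized to S] -> [S,S] [MISS #5: read from I]
Op 6: C0 write [C0 write: invalidate ['C1=S'] -> C0=M] -> [M,I] [MISS #6: write from S]
Op 7: C1 write [C1 write: invalidate ['C0=M'] -> C1=M] -> [I,M] [MISS #7: write from I]

Answer: 7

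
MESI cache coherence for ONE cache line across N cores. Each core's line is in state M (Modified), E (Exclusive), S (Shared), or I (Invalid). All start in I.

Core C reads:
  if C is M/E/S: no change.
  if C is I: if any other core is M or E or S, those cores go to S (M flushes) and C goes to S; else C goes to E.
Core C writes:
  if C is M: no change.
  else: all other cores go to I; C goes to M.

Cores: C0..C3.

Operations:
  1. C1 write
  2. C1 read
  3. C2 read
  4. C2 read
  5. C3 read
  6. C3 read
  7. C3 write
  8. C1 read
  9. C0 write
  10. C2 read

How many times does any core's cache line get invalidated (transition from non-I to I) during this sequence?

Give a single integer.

Op 1: C1 write [C1 write: invalidate none -> C1=M] -> [I,M,I,I] (invalidations this op: 0; running total: 0)
Op 2: C1 read [C1 read: already in M, no change] -> [I,M,I,I] (invalidations this op: 0; running total: 0)
Op 3: C2 read [C2 read from I: others=['C1=M'] -> C2=S, others downsized to S] -> [I,S,S,I] (invalidations this op: 0; running total: 0)
Op 4: C2 read [C2 read: already in S, no change] -> [I,S,S,I] (invalidations this op: 0; running total: 0)
Op 5: C3 read [C3 read from I: others=['C1=S', 'C2=S'] -> C3=S, others downsized to S] -> [I,S,S,S] (invalidations this op: 0; running total: 0)
Op 6: C3 read [C3 read: already in S, no change] -> [I,S,S,S] (invalidations this op: 0; running total: 0)
Op 7: C3 write [C3 write: invalidate ['C1=S', 'C2=S'] -> C3=M] -> [I,I,I,M] (invalidations this op: 2; running total: 2)
Op 8: C1 read [C1 read from I: others=['C3=M'] -> C1=S, others downsized to S] -> [I,S,I,S] (invalidations this op: 0; running total: 2)
Op 9: C0 write [C0 write: invalidate ['C1=S', 'C3=S'] -> C0=M] -> [M,I,I,I] (invalidations this op: 2; running total: 4)
Op 10: C2 read [C2 read from I: others=['C0=M'] -> C2=S, others downsized to S] -> [S,I,S,I] (invalidations this op: 0; running total: 4)

Answer: 4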